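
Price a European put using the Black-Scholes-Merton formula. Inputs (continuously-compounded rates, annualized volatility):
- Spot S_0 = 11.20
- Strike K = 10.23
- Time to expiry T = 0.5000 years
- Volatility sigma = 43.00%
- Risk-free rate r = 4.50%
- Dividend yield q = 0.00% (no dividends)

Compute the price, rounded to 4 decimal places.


d1 = (ln(S/K) + (r - q + 0.5*sigma^2) * T) / (sigma * sqrt(T)) = 0.52396349
d2 = d1 - sigma * sqrt(T) = 0.21990757
exp(-rT) = 0.97775124; exp(-qT) = 1.00000000
P = K * exp(-rT) * N(-d2) - S_0 * exp(-qT) * N(-d1)
N(-d1) = 0.30015197; N(-d2) = 0.41297157
P = 10.2300 * 0.97775124 * 0.41297157 - 11.2000 * 1.00000000 * 0.30015197 = 0.7690

Answer: Price = 0.7690


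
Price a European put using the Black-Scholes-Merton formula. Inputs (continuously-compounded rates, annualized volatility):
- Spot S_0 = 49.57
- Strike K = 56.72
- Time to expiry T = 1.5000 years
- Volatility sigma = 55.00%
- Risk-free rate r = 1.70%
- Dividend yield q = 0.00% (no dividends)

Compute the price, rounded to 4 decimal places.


Answer: Price = 16.8634

Derivation:
d1 = (ln(S/K) + (r - q + 0.5*sigma^2) * T) / (sigma * sqrt(T)) = 0.17463218
d2 = d1 - sigma * sqrt(T) = -0.49897749
exp(-rT) = 0.97482238; exp(-qT) = 1.00000000
P = K * exp(-rT) * N(-d2) - S_0 * exp(-qT) * N(-d1)
N(-d1) = 0.43068433; N(-d2) = 0.69110238
P = 56.7200 * 0.97482238 * 0.69110238 - 49.5700 * 1.00000000 * 0.43068433 = 16.8634


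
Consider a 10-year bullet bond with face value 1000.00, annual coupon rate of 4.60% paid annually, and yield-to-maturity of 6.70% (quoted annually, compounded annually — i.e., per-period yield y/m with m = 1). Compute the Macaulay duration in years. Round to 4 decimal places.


Coupon per period c = face * coupon_rate / m = 46.000000
Periods per year m = 1; per-period yield y/m = 0.067000
Number of cashflows N = 10
Cashflows (t years, CF_t, discount factor 1/(1+y/m)^(m*t), PV):
  t = 1.0000: CF_t = 46.000000, DF = 0.937207, PV = 43.111528
  t = 2.0000: CF_t = 46.000000, DF = 0.878357, PV = 40.404431
  t = 3.0000: CF_t = 46.000000, DF = 0.823203, PV = 37.867320
  t = 4.0000: CF_t = 46.000000, DF = 0.771511, PV = 35.489522
  t = 5.0000: CF_t = 46.000000, DF = 0.723066, PV = 33.261033
  t = 6.0000: CF_t = 46.000000, DF = 0.677663, PV = 31.172477
  t = 7.0000: CF_t = 46.000000, DF = 0.635110, PV = 29.215068
  t = 8.0000: CF_t = 46.000000, DF = 0.595230, PV = 27.380569
  t = 9.0000: CF_t = 46.000000, DF = 0.557854, PV = 25.661265
  t = 10.0000: CF_t = 1046.000000, DF = 0.522824, PV = 546.874270
Price P = sum_t PV_t = 850.437483
Macaulay numerator sum_t t * PV_t:
  t * PV_t at t = 1.0000: 43.111528
  t * PV_t at t = 2.0000: 80.808862
  t * PV_t at t = 3.0000: 113.601961
  t * PV_t at t = 4.0000: 141.958089
  t * PV_t at t = 5.0000: 166.305166
  t * PV_t at t = 6.0000: 187.034863
  t * PV_t at t = 7.0000: 204.505473
  t * PV_t at t = 8.0000: 219.044556
  t * PV_t at t = 9.0000: 230.951382
  t * PV_t at t = 10.0000: 5468.742695
Macaulay duration D = (sum_t t * PV_t) / P = 6856.064575 / 850.437483 = 8.061809

Answer: Macaulay duration = 8.0618 years


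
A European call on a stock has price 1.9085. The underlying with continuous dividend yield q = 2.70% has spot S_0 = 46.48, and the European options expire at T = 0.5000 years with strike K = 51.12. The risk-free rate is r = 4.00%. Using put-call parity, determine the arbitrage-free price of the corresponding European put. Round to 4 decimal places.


Put-call parity: C - P = S_0 * exp(-qT) - K * exp(-rT).
S_0 * exp(-qT) = 46.4800 * 0.98659072 = 45.85673649
K * exp(-rT) = 51.1200 * 0.98019867 = 50.10775618
P = C - S*exp(-qT) + K*exp(-rT)
P = 1.9085 - 45.85673649 + 50.10775618 = 6.1595

Answer: Put price = 6.1595


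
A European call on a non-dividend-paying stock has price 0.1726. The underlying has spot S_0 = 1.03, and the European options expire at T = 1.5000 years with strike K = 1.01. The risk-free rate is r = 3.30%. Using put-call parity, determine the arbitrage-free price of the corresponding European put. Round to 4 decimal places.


Put-call parity: C - P = S_0 * exp(-qT) - K * exp(-rT).
S_0 * exp(-qT) = 1.0300 * 1.00000000 = 1.03000000
K * exp(-rT) = 1.0100 * 0.95170516 = 0.96122221
P = C - S*exp(-qT) + K*exp(-rT)
P = 0.1726 - 1.03000000 + 0.96122221 = 0.1038

Answer: Put price = 0.1038


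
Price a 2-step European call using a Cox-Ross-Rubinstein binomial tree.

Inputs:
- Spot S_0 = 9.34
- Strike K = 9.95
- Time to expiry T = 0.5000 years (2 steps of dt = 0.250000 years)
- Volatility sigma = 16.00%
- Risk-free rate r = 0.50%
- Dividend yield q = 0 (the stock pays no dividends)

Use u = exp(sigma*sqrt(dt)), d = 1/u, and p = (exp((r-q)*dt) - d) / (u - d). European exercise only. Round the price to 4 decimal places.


dt = T/N = 0.250000
u = exp(sigma*sqrt(dt)) = 1.083287; d = 1/u = 0.923116
p = (exp((r-q)*dt) - d) / (u - d) = 0.487820
Discount per step: exp(-r*dt) = 0.998751
Stock lattice S(k, i) with i counting down-moves:
  k=0: S(0,0) = 9.3400
  k=1: S(1,0) = 10.1179; S(1,1) = 8.6219
  k=2: S(2,0) = 10.9606; S(2,1) = 9.3400; S(2,2) = 7.9590
Terminal payoffs V(N, i) = max(S_T - K, 0):
  V(2,0) = 1.010592; V(2,1) = 0.000000; V(2,2) = 0.000000
Backward induction: V(k, i) = exp(-r*dt) * [p * V(k+1, i) + (1-p) * V(k+1, i+1)].
  V(1,0) = exp(-r*dt) * [p*1.010592 + (1-p)*0.000000] = 0.492371
  V(1,1) = exp(-r*dt) * [p*0.000000 + (1-p)*0.000000] = 0.000000
  V(0,0) = exp(-r*dt) * [p*0.492371 + (1-p)*0.000000] = 0.239888

Answer: Price = V(0,0) = 0.2399


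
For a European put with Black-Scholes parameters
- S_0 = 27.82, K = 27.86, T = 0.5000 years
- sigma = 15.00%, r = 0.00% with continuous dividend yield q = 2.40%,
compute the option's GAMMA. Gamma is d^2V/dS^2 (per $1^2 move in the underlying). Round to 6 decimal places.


Answer: Gamma = 0.133225

Derivation:
d1 = -0.0736501857; d2 = -0.1797162028
phi(d1) = 0.3978617451; exp(-qT) = 0.9880717129; exp(-rT) = 1.0000000000
Gamma = exp(-qT) * phi(d1) / (S * sigma * sqrt(T)) = 0.9880717129 * 0.3978617451 / (27.8200 * 0.1500 * 0.7071067812) = 0.133225


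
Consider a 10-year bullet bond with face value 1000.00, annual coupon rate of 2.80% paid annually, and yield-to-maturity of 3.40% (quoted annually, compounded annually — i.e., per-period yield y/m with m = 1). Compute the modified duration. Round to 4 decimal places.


Answer: Modified duration = 8.5332

Derivation:
Coupon per period c = face * coupon_rate / m = 28.000000
Periods per year m = 1; per-period yield y/m = 0.034000
Number of cashflows N = 10
Cashflows (t years, CF_t, discount factor 1/(1+y/m)^(m*t), PV):
  t = 1.0000: CF_t = 28.000000, DF = 0.967118, PV = 27.079304
  t = 2.0000: CF_t = 28.000000, DF = 0.935317, PV = 26.188882
  t = 3.0000: CF_t = 28.000000, DF = 0.904562, PV = 25.327739
  t = 4.0000: CF_t = 28.000000, DF = 0.874818, PV = 24.494912
  t = 5.0000: CF_t = 28.000000, DF = 0.846052, PV = 23.689470
  t = 6.0000: CF_t = 28.000000, DF = 0.818233, PV = 22.910512
  t = 7.0000: CF_t = 28.000000, DF = 0.791327, PV = 22.157168
  t = 8.0000: CF_t = 28.000000, DF = 0.765307, PV = 21.428596
  t = 9.0000: CF_t = 28.000000, DF = 0.740142, PV = 20.723981
  t = 10.0000: CF_t = 1028.000000, DF = 0.715805, PV = 735.847345
Price P = sum_t PV_t = 949.847908
First compute Macaulay numerator sum_t t * PV_t:
  t * PV_t at t = 1.0000: 27.079304
  t * PV_t at t = 2.0000: 52.377763
  t * PV_t at t = 3.0000: 75.983216
  t * PV_t at t = 4.0000: 97.979646
  t * PV_t at t = 5.0000: 118.447348
  t * PV_t at t = 6.0000: 137.463073
  t * PV_t at t = 7.0000: 155.100179
  t * PV_t at t = 8.0000: 171.428770
  t * PV_t at t = 9.0000: 186.515828
  t * PV_t at t = 10.0000: 7358.473447
Macaulay duration D = 8380.848575 / 949.847908 = 8.823358
Modified duration = D / (1 + y/m) = 8.823358 / (1 + 0.034000) = 8.533229


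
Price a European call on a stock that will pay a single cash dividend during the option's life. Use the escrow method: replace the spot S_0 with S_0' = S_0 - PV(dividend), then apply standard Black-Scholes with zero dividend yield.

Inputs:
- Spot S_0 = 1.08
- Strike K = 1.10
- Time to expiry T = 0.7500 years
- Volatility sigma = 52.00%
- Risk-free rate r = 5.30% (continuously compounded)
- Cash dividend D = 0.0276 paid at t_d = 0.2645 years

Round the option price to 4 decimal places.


Answer: Price = 0.1858

Derivation:
PV(D) = D * exp(-r * t_d) = 0.0276 * 0.98607930 = 0.02721579
S_0' = S_0 - PV(D) = 1.0800 - 0.02721579 = 1.05278421
d1 = (ln(S_0'/K) + (r + sigma^2/2)*T) / (sigma*sqrt(T)) = 0.21601362
d2 = d1 - sigma*sqrt(T) = -0.23431959
exp(-rT) = 0.96102967
N(d1) = 0.58551143; N(d2) = 0.40736844
C = S_0' * N(d1) - K * exp(-rT) * N(d2) = 1.05278421 * 0.58551143 - 1.1000 * 0.96102967 * 0.40736844 = 0.1858


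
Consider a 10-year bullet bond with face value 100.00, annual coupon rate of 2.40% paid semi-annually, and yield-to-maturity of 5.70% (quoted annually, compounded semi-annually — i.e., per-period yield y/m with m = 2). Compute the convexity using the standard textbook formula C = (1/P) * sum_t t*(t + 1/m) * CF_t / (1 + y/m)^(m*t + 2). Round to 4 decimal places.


Coupon per period c = face * coupon_rate / m = 1.200000
Periods per year m = 2; per-period yield y/m = 0.028500
Number of cashflows N = 20
Cashflows (t years, CF_t, discount factor 1/(1+y/m)^(m*t), PV):
  t = 0.5000: CF_t = 1.200000, DF = 0.972290, PV = 1.166748
  t = 1.0000: CF_t = 1.200000, DF = 0.945347, PV = 1.134417
  t = 1.5000: CF_t = 1.200000, DF = 0.919152, PV = 1.102982
  t = 2.0000: CF_t = 1.200000, DF = 0.893682, PV = 1.072418
  t = 2.5000: CF_t = 1.200000, DF = 0.868917, PV = 1.042701
  t = 3.0000: CF_t = 1.200000, DF = 0.844840, PV = 1.013807
  t = 3.5000: CF_t = 1.200000, DF = 0.821429, PV = 0.985715
  t = 4.0000: CF_t = 1.200000, DF = 0.798667, PV = 0.958400
  t = 4.5000: CF_t = 1.200000, DF = 0.776536, PV = 0.931843
  t = 5.0000: CF_t = 1.200000, DF = 0.755018, PV = 0.906021
  t = 5.5000: CF_t = 1.200000, DF = 0.734096, PV = 0.880915
  t = 6.0000: CF_t = 1.200000, DF = 0.713754, PV = 0.856505
  t = 6.5000: CF_t = 1.200000, DF = 0.693976, PV = 0.832771
  t = 7.0000: CF_t = 1.200000, DF = 0.674745, PV = 0.809694
  t = 7.5000: CF_t = 1.200000, DF = 0.656048, PV = 0.787257
  t = 8.0000: CF_t = 1.200000, DF = 0.637869, PV = 0.765442
  t = 8.5000: CF_t = 1.200000, DF = 0.620193, PV = 0.744232
  t = 9.0000: CF_t = 1.200000, DF = 0.603007, PV = 0.723609
  t = 9.5000: CF_t = 1.200000, DF = 0.586298, PV = 0.703558
  t = 10.0000: CF_t = 101.200000, DF = 0.570051, PV = 57.689210
Price P = sum_t PV_t = 75.108244
Convexity numerator sum_t t*(t + 1/m) * CF_t / (1+y/m)^(m*t + 2):
  t = 0.5000: term = 0.551491
  t = 1.0000: term = 1.608627
  t = 1.5000: term = 3.128103
  t = 2.0000: term = 5.069037
  t = 2.5000: term = 7.392859
  t = 3.0000: term = 10.063202
  t = 3.5000: term = 13.045797
  t = 4.0000: term = 16.308379
  t = 4.5000: term = 19.820587
  t = 5.0000: term = 23.553876
  t = 5.5000: term = 27.481431
  t = 6.0000: term = 31.578079
  t = 6.5000: term = 35.820216
  t = 7.0000: term = 40.185725
  t = 7.5000: term = 44.653907
  t = 8.0000: term = 49.205407
  t = 8.5000: term = 53.822152
  t = 9.0000: term = 58.487282
  t = 9.5000: term = 63.185094
  t = 10.0000: term = 5726.315849
Convexity = (1/P) * sum = 6231.277099 / 75.108244 = 82.963957

Answer: Convexity = 82.9640


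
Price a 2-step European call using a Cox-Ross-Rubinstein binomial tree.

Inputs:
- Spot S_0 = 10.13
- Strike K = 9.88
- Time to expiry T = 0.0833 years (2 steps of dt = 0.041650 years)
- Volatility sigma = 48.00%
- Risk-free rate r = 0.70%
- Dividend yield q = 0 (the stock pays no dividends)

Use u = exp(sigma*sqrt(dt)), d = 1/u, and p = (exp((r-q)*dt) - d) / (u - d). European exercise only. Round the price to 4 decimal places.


dt = T/N = 0.041650
u = exp(sigma*sqrt(dt)) = 1.102919; d = 1/u = 0.906685
p = (exp((r-q)*dt) - d) / (u - d) = 0.477016
Discount per step: exp(-r*dt) = 0.999708
Stock lattice S(k, i) with i counting down-moves:
  k=0: S(0,0) = 10.1300
  k=1: S(1,0) = 11.1726; S(1,1) = 9.1847
  k=2: S(2,0) = 12.3224; S(2,1) = 10.1300; S(2,2) = 8.3277
Terminal payoffs V(N, i) = max(S_T - K, 0):
  V(2,0) = 2.442432; V(2,1) = 0.250000; V(2,2) = 0.000000
Backward induction: V(k, i) = exp(-r*dt) * [p * V(k+1, i) + (1-p) * V(k+1, i+1)].
  V(1,0) = exp(-r*dt) * [p*2.442432 + (1-p)*0.250000] = 1.295446
  V(1,1) = exp(-r*dt) * [p*0.250000 + (1-p)*0.000000] = 0.119219
  V(0,0) = exp(-r*dt) * [p*1.295446 + (1-p)*0.119219] = 0.680099

Answer: Price = V(0,0) = 0.6801


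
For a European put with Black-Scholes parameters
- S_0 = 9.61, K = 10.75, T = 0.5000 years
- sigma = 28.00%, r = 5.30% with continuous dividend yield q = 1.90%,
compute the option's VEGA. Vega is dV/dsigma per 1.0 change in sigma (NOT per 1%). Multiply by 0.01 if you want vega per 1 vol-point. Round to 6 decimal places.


d1 = -0.3813403213; d2 = -0.5793302200
phi(d1) = 0.3709645574; exp(-qT) = 0.9905449824; exp(-rT) = 0.9738480438
Vega = S * exp(-qT) * phi(d1) * sqrt(T) = 9.6100 * 0.9905449824 * 0.3709645574 * 0.7071067812 = 2.496980

Answer: Vega = 2.496980


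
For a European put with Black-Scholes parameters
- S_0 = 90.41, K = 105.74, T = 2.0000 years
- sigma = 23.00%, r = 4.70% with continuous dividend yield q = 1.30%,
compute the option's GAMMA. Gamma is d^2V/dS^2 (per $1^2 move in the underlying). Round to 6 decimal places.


d1 = -0.1098424902; d2 = -0.4351116096
phi(d1) = 0.3965428316; exp(-qT) = 0.9743350896; exp(-rT) = 0.9102827622
Gamma = exp(-qT) * phi(d1) / (S * sigma * sqrt(T)) = 0.9743350896 * 0.3965428316 / (90.4100 * 0.2300 * 1.4142135624) = 0.013138

Answer: Gamma = 0.013138


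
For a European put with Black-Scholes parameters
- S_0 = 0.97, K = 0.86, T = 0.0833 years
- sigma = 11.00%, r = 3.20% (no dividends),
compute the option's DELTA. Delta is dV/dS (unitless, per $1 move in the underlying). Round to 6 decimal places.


Answer: Delta = -0.000050

Derivation:
d1 = 3.8910666668; d2 = 3.8593187535
phi(d1) = 0.0002056904; exp(-qT) = 1.0000000000; exp(-rT) = 0.9973379496
N(-d1) = 0.0000499023
Delta = -exp(-qT) * N(-d1) = -1.0000000000 * 0.0000499023 = -0.000050


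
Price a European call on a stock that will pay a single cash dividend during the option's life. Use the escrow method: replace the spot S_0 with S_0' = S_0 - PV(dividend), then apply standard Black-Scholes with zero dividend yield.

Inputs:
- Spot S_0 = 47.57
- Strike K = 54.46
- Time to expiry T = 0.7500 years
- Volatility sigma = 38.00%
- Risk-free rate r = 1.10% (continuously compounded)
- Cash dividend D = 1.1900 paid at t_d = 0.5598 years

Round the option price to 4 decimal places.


Answer: Price = 3.4299

Derivation:
PV(D) = D * exp(-r * t_d) = 1.1900 * 0.99386112 = 1.18269473
S_0' = S_0 - PV(D) = 47.5700 - 1.18269473 = 46.38730527
d1 = (ln(S_0'/K) + (r + sigma^2/2)*T) / (sigma*sqrt(T)) = -0.29791474
d2 = d1 - sigma*sqrt(T) = -0.62700439
exp(-rT) = 0.99178394
N(d1) = 0.38288412; N(d2) = 0.26532818
C = S_0' * N(d1) - K * exp(-rT) * N(d2) = 46.38730527 * 0.38288412 - 54.4600 * 0.99178394 * 0.26532818 = 3.4299


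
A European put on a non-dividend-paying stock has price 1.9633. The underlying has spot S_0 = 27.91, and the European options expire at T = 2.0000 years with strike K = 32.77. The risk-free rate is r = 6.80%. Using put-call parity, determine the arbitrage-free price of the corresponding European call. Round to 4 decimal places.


Put-call parity: C - P = S_0 * exp(-qT) - K * exp(-rT).
S_0 * exp(-qT) = 27.9100 * 1.00000000 = 27.91000000
K * exp(-rT) = 32.7700 * 0.87284263 = 28.60305307
C = P + S*exp(-qT) - K*exp(-rT)
C = 1.9633 + 27.91000000 - 28.60305307 = 1.2702

Answer: Call price = 1.2702


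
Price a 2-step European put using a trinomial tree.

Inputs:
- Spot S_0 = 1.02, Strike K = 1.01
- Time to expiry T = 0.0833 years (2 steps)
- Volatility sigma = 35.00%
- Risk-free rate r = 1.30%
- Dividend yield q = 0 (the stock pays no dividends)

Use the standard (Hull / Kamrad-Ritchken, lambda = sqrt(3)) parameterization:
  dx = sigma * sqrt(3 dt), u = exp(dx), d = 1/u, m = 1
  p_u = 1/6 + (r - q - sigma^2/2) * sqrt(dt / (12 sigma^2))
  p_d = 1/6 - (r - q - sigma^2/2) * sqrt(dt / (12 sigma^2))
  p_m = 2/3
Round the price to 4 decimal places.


Answer: Price = V(0,0) = 0.0318

Derivation:
dt = T/N = 0.041650; dx = sigma*sqrt(3*dt) = 0.123719
u = exp(dx) = 1.131698; d = 1/u = 0.883628
p_u = 0.158545, p_m = 0.666667, p_d = 0.174788
Discount per step: exp(-r*dt) = 0.999459
Stock lattice S(k, j) with j the centered position index:
  k=0: S(0,+0) = 1.0200
  k=1: S(1,-1) = 0.9013; S(1,+0) = 1.0200; S(1,+1) = 1.1543
  k=2: S(2,-2) = 0.7964; S(2,-1) = 0.9013; S(2,+0) = 1.0200; S(2,+1) = 1.1543; S(2,+2) = 1.3064
Terminal payoffs V(N, j) = max(K - S_T, 0):
  V(2,-2) = 0.213585; V(2,-1) = 0.108699; V(2,+0) = 0.000000; V(2,+1) = 0.000000; V(2,+2) = 0.000000
Backward induction: V(k, j) = exp(-r*dt) * [p_u * V(k+1, j+1) + p_m * V(k+1, j) + p_d * V(k+1, j-1)]
  V(1,-1) = exp(-r*dt) * [p_u*0.000000 + p_m*0.108699 + p_d*0.213585] = 0.109739
  V(1,+0) = exp(-r*dt) * [p_u*0.000000 + p_m*0.000000 + p_d*0.108699] = 0.018989
  V(1,+1) = exp(-r*dt) * [p_u*0.000000 + p_m*0.000000 + p_d*0.000000] = 0.000000
  V(0,+0) = exp(-r*dt) * [p_u*0.000000 + p_m*0.018989 + p_d*0.109739] = 0.031823


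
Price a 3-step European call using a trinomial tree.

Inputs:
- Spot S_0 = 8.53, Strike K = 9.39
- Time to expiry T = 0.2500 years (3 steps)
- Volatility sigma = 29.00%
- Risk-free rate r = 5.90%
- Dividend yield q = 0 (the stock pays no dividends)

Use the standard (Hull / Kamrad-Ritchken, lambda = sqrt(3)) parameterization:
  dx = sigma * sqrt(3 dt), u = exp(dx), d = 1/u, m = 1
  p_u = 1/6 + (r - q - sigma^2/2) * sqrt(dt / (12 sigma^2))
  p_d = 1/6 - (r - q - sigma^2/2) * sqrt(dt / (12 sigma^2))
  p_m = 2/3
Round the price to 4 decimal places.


dt = T/N = 0.083333; dx = sigma*sqrt(3*dt) = 0.145000
u = exp(dx) = 1.156040; d = 1/u = 0.865022
p_u = 0.171537, p_m = 0.666667, p_d = 0.161796
Discount per step: exp(-r*dt) = 0.995095
Stock lattice S(k, j) with j the centered position index:
  k=0: S(0,+0) = 8.5300
  k=1: S(1,-1) = 7.3786; S(1,+0) = 8.5300; S(1,+1) = 9.8610
  k=2: S(2,-2) = 6.3827; S(2,-1) = 7.3786; S(2,+0) = 8.5300; S(2,+1) = 9.8610; S(2,+2) = 11.3997
  k=3: S(3,-3) = 5.5212; S(3,-2) = 6.3827; S(3,-1) = 7.3786; S(3,+0) = 8.5300; S(3,+1) = 9.8610; S(3,+2) = 11.3997; S(3,+3) = 13.1785
Terminal payoffs V(N, j) = max(S_T - K, 0):
  V(3,-3) = 0.000000; V(3,-2) = 0.000000; V(3,-1) = 0.000000; V(3,+0) = 0.000000; V(3,+1) = 0.471018; V(3,+2) = 2.009726; V(3,+3) = 3.788535
Backward induction: V(k, j) = exp(-r*dt) * [p_u * V(k+1, j+1) + p_m * V(k+1, j) + p_d * V(k+1, j-1)]
  V(2,-2) = exp(-r*dt) * [p_u*0.000000 + p_m*0.000000 + p_d*0.000000] = 0.000000
  V(2,-1) = exp(-r*dt) * [p_u*0.000000 + p_m*0.000000 + p_d*0.000000] = 0.000000
  V(2,+0) = exp(-r*dt) * [p_u*0.471018 + p_m*0.000000 + p_d*0.000000] = 0.080401
  V(2,+1) = exp(-r*dt) * [p_u*2.009726 + p_m*0.471018 + p_d*0.000000] = 0.655524
  V(2,+2) = exp(-r*dt) * [p_u*3.788535 + p_m*2.009726 + p_d*0.471018] = 2.055769
  V(1,-1) = exp(-r*dt) * [p_u*0.080401 + p_m*0.000000 + p_d*0.000000] = 0.013724
  V(1,+0) = exp(-r*dt) * [p_u*0.655524 + p_m*0.080401 + p_d*0.000000] = 0.165233
  V(1,+1) = exp(-r*dt) * [p_u*2.055769 + p_m*0.655524 + p_d*0.080401] = 0.798729
  V(0,+0) = exp(-r*dt) * [p_u*0.798729 + p_m*0.165233 + p_d*0.013724] = 0.248165

Answer: Price = V(0,0) = 0.2482


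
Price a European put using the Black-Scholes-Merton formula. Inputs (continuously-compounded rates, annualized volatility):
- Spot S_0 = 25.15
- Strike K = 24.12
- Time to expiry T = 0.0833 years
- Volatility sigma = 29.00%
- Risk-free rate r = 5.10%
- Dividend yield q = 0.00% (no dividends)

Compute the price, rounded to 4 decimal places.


Answer: Price = 0.3757

Derivation:
d1 = (ln(S/K) + (r - q + 0.5*sigma^2) * T) / (sigma * sqrt(T)) = 0.59221214
d2 = d1 - sigma * sqrt(T) = 0.50851309
exp(-rT) = 0.99576071; exp(-qT) = 1.00000000
P = K * exp(-rT) * N(-d2) - S_0 * exp(-qT) * N(-d1)
N(-d1) = 0.27685427; N(-d2) = 0.30554678
P = 24.1200 * 0.99576071 * 0.30554678 - 25.1500 * 1.00000000 * 0.27685427 = 0.3757


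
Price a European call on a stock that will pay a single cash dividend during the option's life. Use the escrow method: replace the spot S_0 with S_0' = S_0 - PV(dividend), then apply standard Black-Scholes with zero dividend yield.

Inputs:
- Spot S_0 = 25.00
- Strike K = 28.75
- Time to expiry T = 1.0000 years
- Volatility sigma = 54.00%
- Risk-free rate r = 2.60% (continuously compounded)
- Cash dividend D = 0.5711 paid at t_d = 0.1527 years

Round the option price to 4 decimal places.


PV(D) = D * exp(-r * t_d) = 0.5711 * 0.99603767 = 0.56883711
S_0' = S_0 - PV(D) = 25.0000 - 0.56883711 = 24.43116289
d1 = (ln(S_0'/K) + (r + sigma^2/2)*T) / (sigma*sqrt(T)) = 0.01670688
d2 = d1 - sigma*sqrt(T) = -0.52329312
exp(-rT) = 0.97433509
N(d1) = 0.50666477; N(d2) = 0.30038515
C = S_0' * N(d1) - K * exp(-rT) * N(d2) = 24.43116289 * 0.50666477 - 28.7500 * 0.97433509 * 0.30038515 = 3.9640

Answer: Price = 3.9640


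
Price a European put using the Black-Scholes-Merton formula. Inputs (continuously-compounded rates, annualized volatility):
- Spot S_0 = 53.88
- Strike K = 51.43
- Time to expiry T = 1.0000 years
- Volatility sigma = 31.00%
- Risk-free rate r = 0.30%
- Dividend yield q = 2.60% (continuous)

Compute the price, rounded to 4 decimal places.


Answer: Price = 5.7990

Derivation:
d1 = (ln(S/K) + (r - q + 0.5*sigma^2) * T) / (sigma * sqrt(T)) = 0.23092804
d2 = d1 - sigma * sqrt(T) = -0.07907196
exp(-rT) = 0.99700450; exp(-qT) = 0.97433509
P = K * exp(-rT) * N(-d2) - S_0 * exp(-qT) * N(-d1)
N(-d1) = 0.40868535; N(-d2) = 0.53151231
P = 51.4300 * 0.99700450 * 0.53151231 - 53.8800 * 0.97433509 * 0.40868535 = 5.7990


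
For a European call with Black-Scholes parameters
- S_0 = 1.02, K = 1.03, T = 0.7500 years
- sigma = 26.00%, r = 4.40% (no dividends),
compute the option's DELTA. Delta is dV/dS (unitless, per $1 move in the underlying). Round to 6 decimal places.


d1 = 0.2158127537; d2 = -0.0093538513
phi(d1) = 0.3897592237; exp(-qT) = 1.0000000000; exp(-rT) = 0.9675385596
N(d1) = 0.5854331467
Delta = exp(-qT) * N(d1) = 1.0000000000 * 0.5854331467 = 0.585433

Answer: Delta = 0.585433


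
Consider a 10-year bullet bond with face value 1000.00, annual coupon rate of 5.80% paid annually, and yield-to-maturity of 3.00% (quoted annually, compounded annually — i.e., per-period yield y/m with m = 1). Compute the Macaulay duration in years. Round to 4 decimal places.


Answer: Macaulay duration = 8.1056 years

Derivation:
Coupon per period c = face * coupon_rate / m = 58.000000
Periods per year m = 1; per-period yield y/m = 0.030000
Number of cashflows N = 10
Cashflows (t years, CF_t, discount factor 1/(1+y/m)^(m*t), PV):
  t = 1.0000: CF_t = 58.000000, DF = 0.970874, PV = 56.310680
  t = 2.0000: CF_t = 58.000000, DF = 0.942596, PV = 54.670563
  t = 3.0000: CF_t = 58.000000, DF = 0.915142, PV = 53.078216
  t = 4.0000: CF_t = 58.000000, DF = 0.888487, PV = 51.532249
  t = 5.0000: CF_t = 58.000000, DF = 0.862609, PV = 50.031309
  t = 6.0000: CF_t = 58.000000, DF = 0.837484, PV = 48.574087
  t = 7.0000: CF_t = 58.000000, DF = 0.813092, PV = 47.159308
  t = 8.0000: CF_t = 58.000000, DF = 0.789409, PV = 45.785736
  t = 9.0000: CF_t = 58.000000, DF = 0.766417, PV = 44.452170
  t = 10.0000: CF_t = 1058.000000, DF = 0.744094, PV = 787.251362
Price P = sum_t PV_t = 1238.845679
Macaulay numerator sum_t t * PV_t:
  t * PV_t at t = 1.0000: 56.310680
  t * PV_t at t = 2.0000: 109.341125
  t * PV_t at t = 3.0000: 159.234649
  t * PV_t at t = 4.0000: 206.128995
  t * PV_t at t = 5.0000: 250.156547
  t * PV_t at t = 6.0000: 291.444521
  t * PV_t at t = 7.0000: 330.115154
  t * PV_t at t = 8.0000: 366.285885
  t * PV_t at t = 9.0000: 400.069534
  t * PV_t at t = 10.0000: 7872.513620
Macaulay duration D = (sum_t t * PV_t) / P = 10041.600710 / 1238.845679 = 8.105611


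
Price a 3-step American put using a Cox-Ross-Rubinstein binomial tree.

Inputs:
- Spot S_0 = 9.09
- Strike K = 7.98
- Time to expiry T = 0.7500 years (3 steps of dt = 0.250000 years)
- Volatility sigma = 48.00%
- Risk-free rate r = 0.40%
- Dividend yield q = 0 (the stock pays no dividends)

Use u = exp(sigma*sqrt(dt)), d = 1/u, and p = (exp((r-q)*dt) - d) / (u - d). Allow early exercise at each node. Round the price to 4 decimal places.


Answer: Price = V(0,0) = 0.9585

Derivation:
dt = T/N = 0.250000
u = exp(sigma*sqrt(dt)) = 1.271249; d = 1/u = 0.786628
p = (exp((r-q)*dt) - d) / (u - d) = 0.442351
Discount per step: exp(-r*dt) = 0.999000
Stock lattice S(k, i) with i counting down-moves:
  k=0: S(0,0) = 9.0900
  k=1: S(1,0) = 11.5557; S(1,1) = 7.1504
  k=2: S(2,0) = 14.6901; S(2,1) = 9.0900; S(2,2) = 5.6247
  k=3: S(3,0) = 18.6748; S(3,1) = 11.5557; S(3,2) = 7.1504; S(3,3) = 4.4246
Terminal payoffs V(N, i) = max(K - S_T, 0):
  V(3,0) = 0.000000; V(3,1) = 0.000000; V(3,2) = 0.829553; V(3,3) = 3.555422
Backward induction: V(k, i) = exp(-r*dt) * [p * V(k+1, i) + (1-p) * V(k+1, i+1)]; then take max(V_cont, immediate exercise) for American.
  V(2,0) = exp(-r*dt) * [p*0.000000 + (1-p)*0.000000] = 0.000000; exercise = 0.000000; V(2,0) = max -> 0.000000
  V(2,1) = exp(-r*dt) * [p*0.000000 + (1-p)*0.829553] = 0.462137; exercise = 0.000000; V(2,1) = max -> 0.462137
  V(2,2) = exp(-r*dt) * [p*0.829553 + (1-p)*3.555422] = 2.347283; exercise = 2.355259; V(2,2) = max -> 2.355259
  V(1,0) = exp(-r*dt) * [p*0.000000 + (1-p)*0.462137] = 0.257453; exercise = 0.000000; V(1,0) = max -> 0.257453
  V(1,1) = exp(-r*dt) * [p*0.462137 + (1-p)*2.355259] = 1.516318; exercise = 0.829553; V(1,1) = max -> 1.516318
  V(0,0) = exp(-r*dt) * [p*0.257453 + (1-p)*1.516318] = 0.958499; exercise = 0.000000; V(0,0) = max -> 0.958499


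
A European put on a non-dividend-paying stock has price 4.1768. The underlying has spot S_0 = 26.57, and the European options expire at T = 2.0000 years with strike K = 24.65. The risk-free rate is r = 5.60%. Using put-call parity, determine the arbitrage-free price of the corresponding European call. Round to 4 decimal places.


Answer: Call price = 8.7086

Derivation:
Put-call parity: C - P = S_0 * exp(-qT) - K * exp(-rT).
S_0 * exp(-qT) = 26.5700 * 1.00000000 = 26.57000000
K * exp(-rT) = 24.6500 * 0.89404426 = 22.03819095
C = P + S*exp(-qT) - K*exp(-rT)
C = 4.1768 + 26.57000000 - 22.03819095 = 8.7086


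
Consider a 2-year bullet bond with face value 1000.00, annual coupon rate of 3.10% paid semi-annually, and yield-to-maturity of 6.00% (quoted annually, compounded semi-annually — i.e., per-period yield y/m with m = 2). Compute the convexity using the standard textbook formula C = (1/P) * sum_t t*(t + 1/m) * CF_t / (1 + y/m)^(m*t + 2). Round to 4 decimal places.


Coupon per period c = face * coupon_rate / m = 15.500000
Periods per year m = 2; per-period yield y/m = 0.030000
Number of cashflows N = 4
Cashflows (t years, CF_t, discount factor 1/(1+y/m)^(m*t), PV):
  t = 0.5000: CF_t = 15.500000, DF = 0.970874, PV = 15.048544
  t = 1.0000: CF_t = 15.500000, DF = 0.942596, PV = 14.610237
  t = 1.5000: CF_t = 15.500000, DF = 0.915142, PV = 14.184696
  t = 2.0000: CF_t = 1015.500000, DF = 0.888487, PV = 902.258597
Price P = sum_t PV_t = 946.102073
Convexity numerator sum_t t*(t + 1/m) * CF_t / (1+y/m)^(m*t + 2):
  t = 0.5000: term = 7.092348
  t = 1.0000: term = 20.657324
  t = 1.5000: term = 40.111308
  t = 2.0000: term = 4252.326313
Convexity = (1/P) * sum = 4320.187294 / 946.102073 = 4.566301

Answer: Convexity = 4.5663


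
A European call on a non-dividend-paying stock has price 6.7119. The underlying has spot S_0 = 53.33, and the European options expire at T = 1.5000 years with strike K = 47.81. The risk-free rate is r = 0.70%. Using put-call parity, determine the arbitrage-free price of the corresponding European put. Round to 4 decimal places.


Answer: Put price = 0.6925

Derivation:
Put-call parity: C - P = S_0 * exp(-qT) - K * exp(-rT).
S_0 * exp(-qT) = 53.3300 * 1.00000000 = 53.33000000
K * exp(-rT) = 47.8100 * 0.98955493 = 47.31062133
P = C - S*exp(-qT) + K*exp(-rT)
P = 6.7119 - 53.33000000 + 47.31062133 = 0.6925


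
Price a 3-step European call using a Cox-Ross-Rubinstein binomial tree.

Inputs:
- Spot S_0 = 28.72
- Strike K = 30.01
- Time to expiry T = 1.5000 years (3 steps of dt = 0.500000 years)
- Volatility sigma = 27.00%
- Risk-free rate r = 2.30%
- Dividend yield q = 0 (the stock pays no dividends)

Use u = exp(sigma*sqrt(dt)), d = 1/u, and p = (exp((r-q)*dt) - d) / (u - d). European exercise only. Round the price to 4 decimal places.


dt = T/N = 0.500000
u = exp(sigma*sqrt(dt)) = 1.210361; d = 1/u = 0.826200
p = (exp((r-q)*dt) - d) / (u - d) = 0.482523
Discount per step: exp(-r*dt) = 0.988566
Stock lattice S(k, i) with i counting down-moves:
  k=0: S(0,0) = 28.7200
  k=1: S(1,0) = 34.7616; S(1,1) = 23.7285
  k=2: S(2,0) = 42.0741; S(2,1) = 28.7200; S(2,2) = 19.6044
  k=3: S(3,0) = 50.9248; S(3,1) = 34.7616; S(3,2) = 23.7285; S(3,3) = 16.1972
Terminal payoffs V(N, i) = max(S_T - K, 0):
  V(3,0) = 20.914810; V(3,1) = 4.751574; V(3,2) = 0.000000; V(3,3) = 0.000000
Backward induction: V(k, i) = exp(-r*dt) * [p * V(k+1, i) + (1-p) * V(k+1, i+1)].
  V(2,0) = exp(-r*dt) * [p*20.914810 + (1-p)*4.751574] = 12.407198
  V(2,1) = exp(-r*dt) * [p*4.751574 + (1-p)*0.000000] = 2.266527
  V(2,2) = exp(-r*dt) * [p*0.000000 + (1-p)*0.000000] = 0.000000
  V(1,0) = exp(-r*dt) * [p*12.407198 + (1-p)*2.266527] = 7.077769
  V(1,1) = exp(-r*dt) * [p*2.266527 + (1-p)*0.000000] = 1.081146
  V(0,0) = exp(-r*dt) * [p*7.077769 + (1-p)*1.081146] = 3.929207

Answer: Price = V(0,0) = 3.9292


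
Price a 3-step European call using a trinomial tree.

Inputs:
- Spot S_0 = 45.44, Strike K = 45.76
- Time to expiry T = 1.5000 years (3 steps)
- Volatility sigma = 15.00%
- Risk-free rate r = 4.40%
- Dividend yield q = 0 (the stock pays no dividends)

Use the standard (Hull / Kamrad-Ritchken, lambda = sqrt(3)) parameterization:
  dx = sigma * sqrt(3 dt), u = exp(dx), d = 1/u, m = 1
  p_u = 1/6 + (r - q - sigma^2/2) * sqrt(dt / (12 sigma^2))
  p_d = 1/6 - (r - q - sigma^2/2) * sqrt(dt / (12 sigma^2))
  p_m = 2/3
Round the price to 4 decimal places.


Answer: Price = V(0,0) = 4.4177

Derivation:
dt = T/N = 0.500000; dx = sigma*sqrt(3*dt) = 0.183712
u = exp(dx) = 1.201669; d = 1/u = 0.832176
p_u = 0.211234, p_m = 0.666667, p_d = 0.122100
Discount per step: exp(-r*dt) = 0.978240
Stock lattice S(k, j) with j the centered position index:
  k=0: S(0,+0) = 45.4400
  k=1: S(1,-1) = 37.8141; S(1,+0) = 45.4400; S(1,+1) = 54.6039
  k=2: S(2,-2) = 31.4679; S(2,-1) = 37.8141; S(2,+0) = 45.4400; S(2,+1) = 54.6039; S(2,+2) = 65.6158
  k=3: S(3,-3) = 26.1869; S(3,-2) = 31.4679; S(3,-1) = 37.8141; S(3,+0) = 45.4400; S(3,+1) = 54.6039; S(3,+2) = 65.6158; S(3,+3) = 78.8485
Terminal payoffs V(N, j) = max(S_T - K, 0):
  V(3,-3) = 0.000000; V(3,-2) = 0.000000; V(3,-1) = 0.000000; V(3,+0) = 0.000000; V(3,+1) = 8.843856; V(3,+2) = 19.855781; V(3,+3) = 33.088475
Backward induction: V(k, j) = exp(-r*dt) * [p_u * V(k+1, j+1) + p_m * V(k+1, j) + p_d * V(k+1, j-1)]
  V(2,-2) = exp(-r*dt) * [p_u*0.000000 + p_m*0.000000 + p_d*0.000000] = 0.000000
  V(2,-1) = exp(-r*dt) * [p_u*0.000000 + p_m*0.000000 + p_d*0.000000] = 0.000000
  V(2,+0) = exp(-r*dt) * [p_u*8.843856 + p_m*0.000000 + p_d*0.000000] = 1.827471
  V(2,+1) = exp(-r*dt) * [p_u*19.855781 + p_m*8.843856 + p_d*0.000000] = 9.870557
  V(2,+2) = exp(-r*dt) * [p_u*33.088475 + p_m*19.855781 + p_d*8.843856] = 20.842799
  V(1,-1) = exp(-r*dt) * [p_u*1.827471 + p_m*0.000000 + p_d*0.000000] = 0.377624
  V(1,+0) = exp(-r*dt) * [p_u*9.870557 + p_m*1.827471 + p_d*0.000000] = 3.231430
  V(1,+1) = exp(-r*dt) * [p_u*20.842799 + p_m*9.870557 + p_d*1.827471] = 10.962363
  V(0,+0) = exp(-r*dt) * [p_u*10.962363 + p_m*3.231430 + p_d*0.377624] = 4.417748


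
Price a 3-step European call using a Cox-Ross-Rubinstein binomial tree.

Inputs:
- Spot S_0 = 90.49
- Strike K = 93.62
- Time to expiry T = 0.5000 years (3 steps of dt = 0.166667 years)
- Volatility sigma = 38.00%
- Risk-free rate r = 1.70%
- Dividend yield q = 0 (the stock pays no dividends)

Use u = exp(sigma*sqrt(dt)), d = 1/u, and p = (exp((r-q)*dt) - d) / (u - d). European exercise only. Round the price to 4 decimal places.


dt = T/N = 0.166667
u = exp(sigma*sqrt(dt)) = 1.167815; d = 1/u = 0.856300
p = (exp((r-q)*dt) - d) / (u - d) = 0.470402
Discount per step: exp(-r*dt) = 0.997171
Stock lattice S(k, i) with i counting down-moves:
  k=0: S(0,0) = 90.4900
  k=1: S(1,0) = 105.6756; S(1,1) = 77.4866
  k=2: S(2,0) = 123.4095; S(2,1) = 90.4900; S(2,2) = 66.3518
  k=3: S(3,0) = 144.1194; S(3,1) = 105.6756; S(3,2) = 77.4866; S(3,3) = 56.8170
Terminal payoffs V(N, i) = max(S_T - K, 0):
  V(3,0) = 50.499440; V(3,1) = 12.055565; V(3,2) = 0.000000; V(3,3) = 0.000000
Backward induction: V(k, i) = exp(-r*dt) * [p * V(k+1, i) + (1-p) * V(k+1, i+1)].
  V(2,0) = exp(-r*dt) * [p*50.499440 + (1-p)*12.055565] = 30.054376
  V(2,1) = exp(-r*dt) * [p*12.055565 + (1-p)*0.000000] = 5.654920
  V(2,2) = exp(-r*dt) * [p*0.000000 + (1-p)*0.000000] = 0.000000
  V(1,0) = exp(-r*dt) * [p*30.054376 + (1-p)*5.654920] = 17.084006
  V(1,1) = exp(-r*dt) * [p*5.654920 + (1-p)*0.000000] = 2.652561
  V(0,0) = exp(-r*dt) * [p*17.084006 + (1-p)*2.652561] = 9.414433

Answer: Price = V(0,0) = 9.4144


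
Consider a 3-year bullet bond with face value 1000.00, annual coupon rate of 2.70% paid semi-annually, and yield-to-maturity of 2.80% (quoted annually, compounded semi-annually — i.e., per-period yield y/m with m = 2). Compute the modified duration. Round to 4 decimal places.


Answer: Modified duration = 2.8616

Derivation:
Coupon per period c = face * coupon_rate / m = 13.500000
Periods per year m = 2; per-period yield y/m = 0.014000
Number of cashflows N = 6
Cashflows (t years, CF_t, discount factor 1/(1+y/m)^(m*t), PV):
  t = 0.5000: CF_t = 13.500000, DF = 0.986193, PV = 13.313609
  t = 1.0000: CF_t = 13.500000, DF = 0.972577, PV = 13.129792
  t = 1.5000: CF_t = 13.500000, DF = 0.959149, PV = 12.948513
  t = 2.0000: CF_t = 13.500000, DF = 0.945906, PV = 12.769737
  t = 2.5000: CF_t = 13.500000, DF = 0.932847, PV = 12.593429
  t = 3.0000: CF_t = 1013.500000, DF = 0.919967, PV = 932.386599
Price P = sum_t PV_t = 997.141680
First compute Macaulay numerator sum_t t * PV_t:
  t * PV_t at t = 0.5000: 6.656805
  t * PV_t at t = 1.0000: 13.129792
  t * PV_t at t = 1.5000: 19.422770
  t * PV_t at t = 2.0000: 25.539474
  t * PV_t at t = 2.5000: 31.483572
  t * PV_t at t = 3.0000: 2797.159798
Macaulay duration D = 2893.392211 / 997.141680 = 2.901686
Modified duration = D / (1 + y/m) = 2.901686 / (1 + 0.014000) = 2.861623


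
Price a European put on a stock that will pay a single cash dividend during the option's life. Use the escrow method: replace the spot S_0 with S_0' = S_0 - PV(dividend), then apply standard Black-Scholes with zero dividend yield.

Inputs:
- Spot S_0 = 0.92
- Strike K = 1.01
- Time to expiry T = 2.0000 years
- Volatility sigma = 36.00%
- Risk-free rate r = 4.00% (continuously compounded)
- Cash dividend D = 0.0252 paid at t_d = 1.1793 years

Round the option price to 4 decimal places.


PV(D) = D * exp(-r * t_d) = 0.0252 * 0.95392331 = 0.02403887
S_0' = S_0 - PV(D) = 0.9200 - 0.02403887 = 0.89596113
d1 = (ln(S_0'/K) + (r + sigma^2/2)*T) / (sigma*sqrt(T)) = 0.17636701
d2 = d1 - sigma*sqrt(T) = -0.33274987
exp(-rT) = 0.92311635
N(-d1) = 0.43000281; N(-d2) = 0.63033845
P = K * exp(-rT) * N(-d2) - S_0' * N(-d1) = 1.0100 * 0.92311635 * 0.63033845 - 0.89596113 * 0.43000281 = 0.2024

Answer: Price = 0.2024


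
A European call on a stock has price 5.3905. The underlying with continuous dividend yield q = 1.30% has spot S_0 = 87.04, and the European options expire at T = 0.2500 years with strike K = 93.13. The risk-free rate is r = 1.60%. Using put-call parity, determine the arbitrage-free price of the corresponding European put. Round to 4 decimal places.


Answer: Put price = 11.3911

Derivation:
Put-call parity: C - P = S_0 * exp(-qT) - K * exp(-rT).
S_0 * exp(-qT) = 87.0400 * 0.99675528 = 86.75757918
K * exp(-rT) = 93.1300 * 0.99600799 = 92.75822405
P = C - S*exp(-qT) + K*exp(-rT)
P = 5.3905 - 86.75757918 + 92.75822405 = 11.3911


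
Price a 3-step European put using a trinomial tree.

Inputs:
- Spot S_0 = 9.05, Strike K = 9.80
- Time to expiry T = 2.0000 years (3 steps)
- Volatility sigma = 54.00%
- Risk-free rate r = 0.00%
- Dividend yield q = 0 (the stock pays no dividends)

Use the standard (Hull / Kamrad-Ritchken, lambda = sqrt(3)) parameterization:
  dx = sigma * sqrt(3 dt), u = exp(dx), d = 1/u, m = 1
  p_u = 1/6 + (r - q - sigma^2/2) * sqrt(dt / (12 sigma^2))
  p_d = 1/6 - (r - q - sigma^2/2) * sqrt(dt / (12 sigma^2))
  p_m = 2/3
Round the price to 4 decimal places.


Answer: Price = V(0,0) = 3.0391

Derivation:
dt = T/N = 0.666667; dx = sigma*sqrt(3*dt) = 0.763675
u = exp(dx) = 2.146150; d = 1/u = 0.465951
p_u = 0.103027, p_m = 0.666667, p_d = 0.230306
Discount per step: exp(-r*dt) = 1.000000
Stock lattice S(k, j) with j the centered position index:
  k=0: S(0,+0) = 9.0500
  k=1: S(1,-1) = 4.2169; S(1,+0) = 9.0500; S(1,+1) = 19.4227
  k=2: S(2,-2) = 1.9648; S(2,-1) = 4.2169; S(2,+0) = 9.0500; S(2,+1) = 19.4227; S(2,+2) = 41.6839
  k=3: S(3,-3) = 0.9155; S(3,-2) = 1.9648; S(3,-1) = 4.2169; S(3,+0) = 9.0500; S(3,+1) = 19.4227; S(3,+2) = 41.6839; S(3,+3) = 89.4599
Terminal payoffs V(N, j) = max(K - S_T, 0):
  V(3,-3) = 8.884478; V(3,-2) = 7.835154; V(3,-1) = 5.583146; V(3,+0) = 0.750000; V(3,+1) = 0.000000; V(3,+2) = 0.000000; V(3,+3) = 0.000000
Backward induction: V(k, j) = exp(-r*dt) * [p_u * V(k+1, j+1) + p_m * V(k+1, j) + p_d * V(k+1, j-1)]
  V(2,-2) = exp(-r*dt) * [p_u*5.583146 + p_m*7.835154 + p_d*8.884478] = 7.844802
  V(2,-1) = exp(-r*dt) * [p_u*0.750000 + p_m*5.583146 + p_d*7.835154] = 5.603852
  V(2,+0) = exp(-r*dt) * [p_u*0.000000 + p_m*0.750000 + p_d*5.583146] = 1.785833
  V(2,+1) = exp(-r*dt) * [p_u*0.000000 + p_m*0.000000 + p_d*0.750000] = 0.172730
  V(2,+2) = exp(-r*dt) * [p_u*0.000000 + p_m*0.000000 + p_d*0.000000] = 0.000000
  V(1,-1) = exp(-r*dt) * [p_u*1.785833 + p_m*5.603852 + p_d*7.844802] = 5.726598
  V(1,+0) = exp(-r*dt) * [p_u*0.172730 + p_m*1.785833 + p_d*5.603852] = 2.498954
  V(1,+1) = exp(-r*dt) * [p_u*0.000000 + p_m*0.172730 + p_d*1.785833] = 0.526442
  V(0,+0) = exp(-r*dt) * [p_u*0.526442 + p_m*2.498954 + p_d*5.726598] = 3.039078


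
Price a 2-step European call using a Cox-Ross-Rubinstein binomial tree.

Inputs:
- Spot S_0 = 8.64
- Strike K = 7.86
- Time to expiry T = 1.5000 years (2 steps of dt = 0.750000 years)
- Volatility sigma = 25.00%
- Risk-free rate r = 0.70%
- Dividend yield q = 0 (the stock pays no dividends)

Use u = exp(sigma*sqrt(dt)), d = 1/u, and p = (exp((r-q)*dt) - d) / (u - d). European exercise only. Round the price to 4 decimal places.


Answer: Price = V(0,0) = 1.5177

Derivation:
dt = T/N = 0.750000
u = exp(sigma*sqrt(dt)) = 1.241731; d = 1/u = 0.805327
p = (exp((r-q)*dt) - d) / (u - d) = 0.458146
Discount per step: exp(-r*dt) = 0.994764
Stock lattice S(k, i) with i counting down-moves:
  k=0: S(0,0) = 8.6400
  k=1: S(1,0) = 10.7286; S(1,1) = 6.9580
  k=2: S(2,0) = 13.3220; S(2,1) = 8.6400; S(2,2) = 5.6035
Terminal payoffs V(N, i) = max(S_T - K, 0):
  V(2,0) = 5.461980; V(2,1) = 0.780000; V(2,2) = 0.000000
Backward induction: V(k, i) = exp(-r*dt) * [p * V(k+1, i) + (1-p) * V(k+1, i+1)].
  V(1,0) = exp(-r*dt) * [p*5.461980 + (1-p)*0.780000] = 2.909712
  V(1,1) = exp(-r*dt) * [p*0.780000 + (1-p)*0.000000] = 0.355482
  V(0,0) = exp(-r*dt) * [p*2.909712 + (1-p)*0.355482] = 1.517703


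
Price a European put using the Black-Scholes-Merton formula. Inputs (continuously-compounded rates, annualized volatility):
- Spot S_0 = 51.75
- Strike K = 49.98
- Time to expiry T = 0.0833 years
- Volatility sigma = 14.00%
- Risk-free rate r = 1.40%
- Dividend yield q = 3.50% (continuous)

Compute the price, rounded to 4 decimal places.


d1 = (ln(S/K) + (r - q + 0.5*sigma^2) * T) / (sigma * sqrt(T)) = 0.83819685
d2 = d1 - sigma * sqrt(T) = 0.79779042
exp(-rT) = 0.99883448; exp(-qT) = 0.99708875
P = K * exp(-rT) * N(-d2) - S_0 * exp(-qT) * N(-d1)
N(-d1) = 0.20096008; N(-d2) = 0.21249606
P = 49.9800 * 0.99883448 * 0.21249606 - 51.7500 * 0.99708875 * 0.20096008 = 0.2388

Answer: Price = 0.2388


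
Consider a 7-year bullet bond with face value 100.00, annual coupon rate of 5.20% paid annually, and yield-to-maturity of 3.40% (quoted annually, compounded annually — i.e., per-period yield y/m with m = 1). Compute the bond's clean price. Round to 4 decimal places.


Answer: Price = 111.0474

Derivation:
Coupon per period c = face * coupon_rate / m = 5.200000
Periods per year m = 1; per-period yield y/m = 0.034000
Number of cashflows N = 7
Cashflows (t years, CF_t, discount factor 1/(1+y/m)^(m*t), PV):
  t = 1.0000: CF_t = 5.200000, DF = 0.967118, PV = 5.029014
  t = 2.0000: CF_t = 5.200000, DF = 0.935317, PV = 4.863649
  t = 3.0000: CF_t = 5.200000, DF = 0.904562, PV = 4.703723
  t = 4.0000: CF_t = 5.200000, DF = 0.874818, PV = 4.549055
  t = 5.0000: CF_t = 5.200000, DF = 0.846052, PV = 4.399473
  t = 6.0000: CF_t = 5.200000, DF = 0.818233, PV = 4.254809
  t = 7.0000: CF_t = 105.200000, DF = 0.791327, PV = 83.247647
Price P = sum_t PV_t = 111.047371
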